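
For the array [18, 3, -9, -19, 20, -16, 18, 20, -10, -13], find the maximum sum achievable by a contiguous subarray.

Using Kadane's algorithm on [18, 3, -9, -19, 20, -16, 18, 20, -10, -13]:

Scanning through the array:
Position 1 (value 3): max_ending_here = 21, max_so_far = 21
Position 2 (value -9): max_ending_here = 12, max_so_far = 21
Position 3 (value -19): max_ending_here = -7, max_so_far = 21
Position 4 (value 20): max_ending_here = 20, max_so_far = 21
Position 5 (value -16): max_ending_here = 4, max_so_far = 21
Position 6 (value 18): max_ending_here = 22, max_so_far = 22
Position 7 (value 20): max_ending_here = 42, max_so_far = 42
Position 8 (value -10): max_ending_here = 32, max_so_far = 42
Position 9 (value -13): max_ending_here = 19, max_so_far = 42

Maximum subarray: [20, -16, 18, 20]
Maximum sum: 42

The maximum subarray is [20, -16, 18, 20] with sum 42. This subarray runs from index 4 to index 7.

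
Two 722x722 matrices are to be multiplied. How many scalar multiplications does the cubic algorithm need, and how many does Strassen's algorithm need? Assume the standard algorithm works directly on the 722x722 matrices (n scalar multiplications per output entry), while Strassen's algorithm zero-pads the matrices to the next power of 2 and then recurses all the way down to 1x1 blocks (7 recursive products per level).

Matrix multiplication for 722x722 matrices:

Strassen's algorithm requires power-of-2 dimensions. Pad 722x722 to 1024x1024 (next power of 2).

Standard algorithm: 722^3 = 376367048 multiplications
Strassen's algorithm: 7^(log2(1024)) = 7^10 = 282475249 multiplications
Savings: 376367048 - 282475249 = 93891799 multiplications

Standard: 376367048 multiplications (722^3). Strassen: 282475249 multiplications (7^10, after padding to 1024x1024). Strassen reduces 8 recursive multiplications to 7 at each level.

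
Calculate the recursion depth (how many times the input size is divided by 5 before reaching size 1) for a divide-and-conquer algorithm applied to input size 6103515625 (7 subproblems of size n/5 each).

For divide and conquer with division factor 5:

Problem sizes at each level:
Level 0: 6103515625
Level 1: 1220703125
Level 2: 244140625
Level 3: 48828125
Level 4: 9765625
Level 5: 1953125
Level 6: 390625
Level 7: 78125
Level 8: 15625
Level 9: 3125
Level 10: 625
Level 11: 125
Level 12: 25
Level 13: 5
Level 14: 1

The root is level 0 and the size-1 base case is level 14 (the tree spans levels 0 through 14, i.e. 15 levels counting the root), so the depth is the number of divisions: log_5(6103515625) = 14

The recursion tree depth is log_5(6103515625) = 14. At each level, the problem size is divided by 5, so it takes 14 divisions to reduce to a base case of size 1. The algorithm makes 7 recursive calls at each level.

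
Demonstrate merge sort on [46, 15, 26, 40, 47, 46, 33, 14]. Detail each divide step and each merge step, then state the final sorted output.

Merge sort trace:

Split: [46, 15, 26, 40, 47, 46, 33, 14] -> [46, 15, 26, 40] and [47, 46, 33, 14]
  Split: [46, 15, 26, 40] -> [46, 15] and [26, 40]
    Split: [46, 15] -> [46] and [15]
    Merge: [46] + [15] -> [15, 46]
    Split: [26, 40] -> [26] and [40]
    Merge: [26] + [40] -> [26, 40]
  Merge: [15, 46] + [26, 40] -> [15, 26, 40, 46]
  Split: [47, 46, 33, 14] -> [47, 46] and [33, 14]
    Split: [47, 46] -> [47] and [46]
    Merge: [47] + [46] -> [46, 47]
    Split: [33, 14] -> [33] and [14]
    Merge: [33] + [14] -> [14, 33]
  Merge: [46, 47] + [14, 33] -> [14, 33, 46, 47]
Merge: [15, 26, 40, 46] + [14, 33, 46, 47] -> [14, 15, 26, 33, 40, 46, 46, 47]

Final sorted array: [14, 15, 26, 33, 40, 46, 46, 47]

The merge sort proceeds by recursively splitting the array and merging sorted halves.
After all merges, the sorted array is [14, 15, 26, 33, 40, 46, 46, 47].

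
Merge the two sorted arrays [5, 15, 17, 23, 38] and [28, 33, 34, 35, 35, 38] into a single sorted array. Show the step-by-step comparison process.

Merging process:

Compare 5 vs 28: take 5 from left. Merged: [5]
Compare 15 vs 28: take 15 from left. Merged: [5, 15]
Compare 17 vs 28: take 17 from left. Merged: [5, 15, 17]
Compare 23 vs 28: take 23 from left. Merged: [5, 15, 17, 23]
Compare 38 vs 28: take 28 from right. Merged: [5, 15, 17, 23, 28]
Compare 38 vs 33: take 33 from right. Merged: [5, 15, 17, 23, 28, 33]
Compare 38 vs 34: take 34 from right. Merged: [5, 15, 17, 23, 28, 33, 34]
Compare 38 vs 35: take 35 from right. Merged: [5, 15, 17, 23, 28, 33, 34, 35]
Compare 38 vs 35: take 35 from right. Merged: [5, 15, 17, 23, 28, 33, 34, 35, 35]
Compare 38 vs 38: take 38 from left. Merged: [5, 15, 17, 23, 28, 33, 34, 35, 35, 38]
Append remaining from right: [38]. Merged: [5, 15, 17, 23, 28, 33, 34, 35, 35, 38, 38]

Final merged array: [5, 15, 17, 23, 28, 33, 34, 35, 35, 38, 38]
Total comparisons: 10

The merged array is [5, 15, 17, 23, 28, 33, 34, 35, 35, 38, 38], requiring 10 comparisons. The merge step runs in O(n) time where n is the total number of elements.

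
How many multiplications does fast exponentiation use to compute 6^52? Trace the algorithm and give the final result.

Computing 6^52 by squaring (build up from 6^1; each line after the first costs one multiplication):

6^1 = 6
6^2 = (6^1)^2 = 6^2 = 36
6^3 = 6 * 6^2 = 6 * 36 = 216
6^6 = (6^3)^2 = 216^2 = 46656
6^12 = (6^6)^2 = 46656^2 = 2176782336
6^13 = 6 * 6^12 = 6 * 2176782336 = 13060694016
6^26 = (6^13)^2 = 13060694016^2 = 170581728179578208256
6^52 = (6^26)^2 = 170581728179578208256^2 = 29098125988731506183153025616435306561536

Result: 29098125988731506183153025616435306561536
Multiplications needed: 7 (7 lines after 6^1)

6^52 = 29098125988731506183153025616435306561536. Using exponentiation by squaring, this requires 7 multiplications. The key idea: if the exponent is even, square the half-power; if odd, multiply by the base once.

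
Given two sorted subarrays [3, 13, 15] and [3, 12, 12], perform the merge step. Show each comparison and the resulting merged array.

Merging process:

Compare 3 vs 3: take 3 from left. Merged: [3]
Compare 13 vs 3: take 3 from right. Merged: [3, 3]
Compare 13 vs 12: take 12 from right. Merged: [3, 3, 12]
Compare 13 vs 12: take 12 from right. Merged: [3, 3, 12, 12]
Append remaining from left: [13, 15]. Merged: [3, 3, 12, 12, 13, 15]

Final merged array: [3, 3, 12, 12, 13, 15]
Total comparisons: 4

The merged array is [3, 3, 12, 12, 13, 15], requiring 4 comparisons. The merge step runs in O(n) time where n is the total number of elements.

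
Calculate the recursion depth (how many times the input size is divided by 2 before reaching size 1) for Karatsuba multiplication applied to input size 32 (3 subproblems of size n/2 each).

For divide and conquer with division factor 2:

Problem sizes at each level:
Level 0: 32
Level 1: 16
Level 2: 8
Level 3: 4
Level 4: 2
Level 5: 1

The root is level 0 and the size-1 base case is level 5 (the tree spans levels 0 through 5, i.e. 6 levels counting the root), so the depth is the number of divisions: log_2(32) = 5

The recursion tree depth is log_2(32) = 5. At each level, the problem size is divided by 2, so it takes 5 divisions to reduce to a base case of size 1. The algorithm makes 3 recursive calls at each level.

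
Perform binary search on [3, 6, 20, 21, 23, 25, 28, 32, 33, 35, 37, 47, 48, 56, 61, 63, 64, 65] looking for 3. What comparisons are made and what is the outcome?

Binary search for 3 in [3, 6, 20, 21, 23, 25, 28, 32, 33, 35, 37, 47, 48, 56, 61, 63, 64, 65]:

lo=0, hi=17, mid=8, arr[mid]=33 -> 33 > 3, search left half
lo=0, hi=7, mid=3, arr[mid]=21 -> 21 > 3, search left half
lo=0, hi=2, mid=1, arr[mid]=6 -> 6 > 3, search left half
lo=0, hi=0, mid=0, arr[mid]=3 -> Found target at index 0!

Binary search finds 3 at index 0 after 4 comparisons. The search repeatedly halves the search space by comparing with the middle element.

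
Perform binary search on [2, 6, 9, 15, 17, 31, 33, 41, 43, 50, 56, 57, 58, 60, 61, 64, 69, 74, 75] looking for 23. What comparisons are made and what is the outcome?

Binary search for 23 in [2, 6, 9, 15, 17, 31, 33, 41, 43, 50, 56, 57, 58, 60, 61, 64, 69, 74, 75]:

lo=0, hi=18, mid=9, arr[mid]=50 -> 50 > 23, search left half
lo=0, hi=8, mid=4, arr[mid]=17 -> 17 < 23, search right half
lo=5, hi=8, mid=6, arr[mid]=33 -> 33 > 23, search left half
lo=5, hi=5, mid=5, arr[mid]=31 -> 31 > 23, search left half
lo=5 > hi=4, target 23 not found

Binary search determines that 23 is not in the array after 4 comparisons. The search space was exhausted without finding the target.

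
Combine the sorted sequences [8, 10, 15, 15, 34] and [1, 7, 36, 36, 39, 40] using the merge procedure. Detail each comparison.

Merging process:

Compare 8 vs 1: take 1 from right. Merged: [1]
Compare 8 vs 7: take 7 from right. Merged: [1, 7]
Compare 8 vs 36: take 8 from left. Merged: [1, 7, 8]
Compare 10 vs 36: take 10 from left. Merged: [1, 7, 8, 10]
Compare 15 vs 36: take 15 from left. Merged: [1, 7, 8, 10, 15]
Compare 15 vs 36: take 15 from left. Merged: [1, 7, 8, 10, 15, 15]
Compare 34 vs 36: take 34 from left. Merged: [1, 7, 8, 10, 15, 15, 34]
Append remaining from right: [36, 36, 39, 40]. Merged: [1, 7, 8, 10, 15, 15, 34, 36, 36, 39, 40]

Final merged array: [1, 7, 8, 10, 15, 15, 34, 36, 36, 39, 40]
Total comparisons: 7

The merged array is [1, 7, 8, 10, 15, 15, 34, 36, 36, 39, 40], requiring 7 comparisons. The merge step runs in O(n) time where n is the total number of elements.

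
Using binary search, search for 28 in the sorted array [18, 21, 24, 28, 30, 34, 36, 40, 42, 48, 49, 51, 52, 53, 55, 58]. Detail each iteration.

Binary search for 28 in [18, 21, 24, 28, 30, 34, 36, 40, 42, 48, 49, 51, 52, 53, 55, 58]:

lo=0, hi=15, mid=7, arr[mid]=40 -> 40 > 28, search left half
lo=0, hi=6, mid=3, arr[mid]=28 -> Found target at index 3!

Binary search finds 28 at index 3 after 2 comparisons. The search repeatedly halves the search space by comparing with the middle element.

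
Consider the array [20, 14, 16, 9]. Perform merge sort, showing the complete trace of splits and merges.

Merge sort trace:

Split: [20, 14, 16, 9] -> [20, 14] and [16, 9]
  Split: [20, 14] -> [20] and [14]
  Merge: [20] + [14] -> [14, 20]
  Split: [16, 9] -> [16] and [9]
  Merge: [16] + [9] -> [9, 16]
Merge: [14, 20] + [9, 16] -> [9, 14, 16, 20]

Final sorted array: [9, 14, 16, 20]

The merge sort proceeds by recursively splitting the array and merging sorted halves.
After all merges, the sorted array is [9, 14, 16, 20].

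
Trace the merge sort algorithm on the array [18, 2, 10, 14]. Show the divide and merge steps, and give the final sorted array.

Merge sort trace:

Split: [18, 2, 10, 14] -> [18, 2] and [10, 14]
  Split: [18, 2] -> [18] and [2]
  Merge: [18] + [2] -> [2, 18]
  Split: [10, 14] -> [10] and [14]
  Merge: [10] + [14] -> [10, 14]
Merge: [2, 18] + [10, 14] -> [2, 10, 14, 18]

Final sorted array: [2, 10, 14, 18]

The merge sort proceeds by recursively splitting the array and merging sorted halves.
After all merges, the sorted array is [2, 10, 14, 18].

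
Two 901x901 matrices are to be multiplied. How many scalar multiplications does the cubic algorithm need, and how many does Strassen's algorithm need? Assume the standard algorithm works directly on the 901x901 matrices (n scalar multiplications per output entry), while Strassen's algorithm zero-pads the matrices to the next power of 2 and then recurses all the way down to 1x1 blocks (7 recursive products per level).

Matrix multiplication for 901x901 matrices:

Strassen's algorithm requires power-of-2 dimensions. Pad 901x901 to 1024x1024 (next power of 2).

Standard algorithm: 901^3 = 731432701 multiplications
Strassen's algorithm: 7^(log2(1024)) = 7^10 = 282475249 multiplications
Savings: 731432701 - 282475249 = 448957452 multiplications

Standard: 731432701 multiplications (901^3). Strassen: 282475249 multiplications (7^10, after padding to 1024x1024). Strassen reduces 8 recursive multiplications to 7 at each level.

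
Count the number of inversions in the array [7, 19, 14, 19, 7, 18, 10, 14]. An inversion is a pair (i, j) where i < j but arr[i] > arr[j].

Finding inversions in [7, 19, 14, 19, 7, 18, 10, 14]:

(1, 2): arr[1]=19 > arr[2]=14
(1, 4): arr[1]=19 > arr[4]=7
(1, 5): arr[1]=19 > arr[5]=18
(1, 6): arr[1]=19 > arr[6]=10
(1, 7): arr[1]=19 > arr[7]=14
(2, 4): arr[2]=14 > arr[4]=7
(2, 6): arr[2]=14 > arr[6]=10
(3, 4): arr[3]=19 > arr[4]=7
(3, 5): arr[3]=19 > arr[5]=18
(3, 6): arr[3]=19 > arr[6]=10
(3, 7): arr[3]=19 > arr[7]=14
(5, 6): arr[5]=18 > arr[6]=10
(5, 7): arr[5]=18 > arr[7]=14

Total inversions: 13

The array has 13 inversion(s): (1,2), (1,4), (1,5), (1,6), (1,7), (2,4), (2,6), (3,4), (3,5), (3,6), (3,7), (5,6), (5,7). Each pair (i,j) satisfies i < j and arr[i] > arr[j].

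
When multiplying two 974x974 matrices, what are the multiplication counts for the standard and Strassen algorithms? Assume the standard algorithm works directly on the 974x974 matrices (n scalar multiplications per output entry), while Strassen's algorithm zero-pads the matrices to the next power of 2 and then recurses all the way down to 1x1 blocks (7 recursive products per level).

Matrix multiplication for 974x974 matrices:

Strassen's algorithm requires power-of-2 dimensions. Pad 974x974 to 1024x1024 (next power of 2).

Standard algorithm: 974^3 = 924010424 multiplications
Strassen's algorithm: 7^(log2(1024)) = 7^10 = 282475249 multiplications
Savings: 924010424 - 282475249 = 641535175 multiplications

Standard: 924010424 multiplications (974^3). Strassen: 282475249 multiplications (7^10, after padding to 1024x1024). Strassen reduces 8 recursive multiplications to 7 at each level.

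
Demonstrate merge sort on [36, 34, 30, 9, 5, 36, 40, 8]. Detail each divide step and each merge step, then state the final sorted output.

Merge sort trace:

Split: [36, 34, 30, 9, 5, 36, 40, 8] -> [36, 34, 30, 9] and [5, 36, 40, 8]
  Split: [36, 34, 30, 9] -> [36, 34] and [30, 9]
    Split: [36, 34] -> [36] and [34]
    Merge: [36] + [34] -> [34, 36]
    Split: [30, 9] -> [30] and [9]
    Merge: [30] + [9] -> [9, 30]
  Merge: [34, 36] + [9, 30] -> [9, 30, 34, 36]
  Split: [5, 36, 40, 8] -> [5, 36] and [40, 8]
    Split: [5, 36] -> [5] and [36]
    Merge: [5] + [36] -> [5, 36]
    Split: [40, 8] -> [40] and [8]
    Merge: [40] + [8] -> [8, 40]
  Merge: [5, 36] + [8, 40] -> [5, 8, 36, 40]
Merge: [9, 30, 34, 36] + [5, 8, 36, 40] -> [5, 8, 9, 30, 34, 36, 36, 40]

Final sorted array: [5, 8, 9, 30, 34, 36, 36, 40]

The merge sort proceeds by recursively splitting the array and merging sorted halves.
After all merges, the sorted array is [5, 8, 9, 30, 34, 36, 36, 40].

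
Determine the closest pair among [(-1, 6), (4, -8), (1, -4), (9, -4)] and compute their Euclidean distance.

Computing all pairwise distances among 4 points:

d((-1, 6), (4, -8)) = 14.8661
d((-1, 6), (1, -4)) = 10.198
d((-1, 6), (9, -4)) = 14.1421
d((4, -8), (1, -4)) = 5.0 <-- minimum
d((4, -8), (9, -4)) = 6.4031
d((1, -4), (9, -4)) = 8.0

Closest pair: (4, -8) and (1, -4) with distance 5.0

The closest pair is (4, -8) and (1, -4) with Euclidean distance 5.0. For 4 points, brute-force pairwise comparison is shown above. For large n, the divide-and-conquer algorithm (sort by x, recurse on halves, check the dividing strip) achieves O(n log n).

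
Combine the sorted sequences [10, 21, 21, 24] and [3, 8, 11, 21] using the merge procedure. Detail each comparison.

Merging process:

Compare 10 vs 3: take 3 from right. Merged: [3]
Compare 10 vs 8: take 8 from right. Merged: [3, 8]
Compare 10 vs 11: take 10 from left. Merged: [3, 8, 10]
Compare 21 vs 11: take 11 from right. Merged: [3, 8, 10, 11]
Compare 21 vs 21: take 21 from left. Merged: [3, 8, 10, 11, 21]
Compare 21 vs 21: take 21 from left. Merged: [3, 8, 10, 11, 21, 21]
Compare 24 vs 21: take 21 from right. Merged: [3, 8, 10, 11, 21, 21, 21]
Append remaining from left: [24]. Merged: [3, 8, 10, 11, 21, 21, 21, 24]

Final merged array: [3, 8, 10, 11, 21, 21, 21, 24]
Total comparisons: 7

The merged array is [3, 8, 10, 11, 21, 21, 21, 24], requiring 7 comparisons. The merge step runs in O(n) time where n is the total number of elements.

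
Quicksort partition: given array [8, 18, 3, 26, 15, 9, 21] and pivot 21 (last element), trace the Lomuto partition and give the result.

Lomuto partition with pivot = 21:

Initial array: [8, 18, 3, 26, 15, 9, 21]

arr[0]=8 <= 21: swap with position 0, array becomes [8, 18, 3, 26, 15, 9, 21]
arr[1]=18 <= 21: swap with position 1, array becomes [8, 18, 3, 26, 15, 9, 21]
arr[2]=3 <= 21: swap with position 2, array becomes [8, 18, 3, 26, 15, 9, 21]
arr[3]=26 > 21: no swap
arr[4]=15 <= 21: swap with position 3, array becomes [8, 18, 3, 15, 26, 9, 21]
arr[5]=9 <= 21: swap with position 4, array becomes [8, 18, 3, 15, 9, 26, 21]

Place pivot at position 5: [8, 18, 3, 15, 9, 21, 26]
Pivot position: 5

After partitioning with pivot 21, the array becomes [8, 18, 3, 15, 9, 21, 26]. The pivot is placed at index 5. All elements to the left of the pivot are <= 21, and all elements to the right are > 21.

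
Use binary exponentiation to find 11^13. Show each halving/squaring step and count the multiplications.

Computing 11^13 by squaring (build up from 11^1; each line after the first costs one multiplication):

11^1 = 11
11^2 = (11^1)^2 = 11^2 = 121
11^3 = 11 * 11^2 = 11 * 121 = 1331
11^6 = (11^3)^2 = 1331^2 = 1771561
11^12 = (11^6)^2 = 1771561^2 = 3138428376721
11^13 = 11 * 11^12 = 11 * 3138428376721 = 34522712143931

Result: 34522712143931
Multiplications needed: 5 (5 lines after 11^1)

11^13 = 34522712143931. Using exponentiation by squaring, this requires 5 multiplications. The key idea: if the exponent is even, square the half-power; if odd, multiply by the base once.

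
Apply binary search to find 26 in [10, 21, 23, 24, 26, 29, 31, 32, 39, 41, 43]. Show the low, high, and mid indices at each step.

Binary search for 26 in [10, 21, 23, 24, 26, 29, 31, 32, 39, 41, 43]:

lo=0, hi=10, mid=5, arr[mid]=29 -> 29 > 26, search left half
lo=0, hi=4, mid=2, arr[mid]=23 -> 23 < 26, search right half
lo=3, hi=4, mid=3, arr[mid]=24 -> 24 < 26, search right half
lo=4, hi=4, mid=4, arr[mid]=26 -> Found target at index 4!

Binary search finds 26 at index 4 after 4 comparisons. The search repeatedly halves the search space by comparing with the middle element.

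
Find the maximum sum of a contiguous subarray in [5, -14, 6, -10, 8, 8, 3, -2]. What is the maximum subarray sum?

Using Kadane's algorithm on [5, -14, 6, -10, 8, 8, 3, -2]:

Scanning through the array:
Position 1 (value -14): max_ending_here = -9, max_so_far = 5
Position 2 (value 6): max_ending_here = 6, max_so_far = 6
Position 3 (value -10): max_ending_here = -4, max_so_far = 6
Position 4 (value 8): max_ending_here = 8, max_so_far = 8
Position 5 (value 8): max_ending_here = 16, max_so_far = 16
Position 6 (value 3): max_ending_here = 19, max_so_far = 19
Position 7 (value -2): max_ending_here = 17, max_so_far = 19

Maximum subarray: [8, 8, 3]
Maximum sum: 19

The maximum subarray is [8, 8, 3] with sum 19. This subarray runs from index 4 to index 6.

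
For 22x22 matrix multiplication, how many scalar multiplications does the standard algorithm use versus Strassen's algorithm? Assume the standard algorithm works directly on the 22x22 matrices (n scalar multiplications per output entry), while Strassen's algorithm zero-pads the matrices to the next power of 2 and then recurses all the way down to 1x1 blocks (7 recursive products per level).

Matrix multiplication for 22x22 matrices:

Strassen's algorithm requires power-of-2 dimensions. Pad 22x22 to 32x32 (next power of 2).

Standard algorithm: 22^3 = 10648 multiplications
Strassen's algorithm: 7^(log2(32)) = 7^5 = 16807 multiplications
Difference: 10648 - 16807 = -6159 (Strassen uses MORE here due to padding overhead — for small or just-over-power-of-2 n, padding can outweigh the per-level savings)

Standard: 10648 multiplications (22^3). Strassen: 16807 multiplications (7^5, after padding to 32x32). Strassen reduces 8 recursive multiplications to 7 at each level.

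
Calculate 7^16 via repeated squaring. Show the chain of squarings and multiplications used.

Computing 7^16 by squaring (build up from 7^1; each line after the first costs one multiplication):

7^1 = 7
7^2 = (7^1)^2 = 7^2 = 49
7^4 = (7^2)^2 = 49^2 = 2401
7^8 = (7^4)^2 = 2401^2 = 5764801
7^16 = (7^8)^2 = 5764801^2 = 33232930569601

Result: 33232930569601
Multiplications needed: 4 (4 lines after 7^1)

7^16 = 33232930569601. Using exponentiation by squaring, this requires 4 multiplications. The key idea: if the exponent is even, square the half-power; if odd, multiply by the base once.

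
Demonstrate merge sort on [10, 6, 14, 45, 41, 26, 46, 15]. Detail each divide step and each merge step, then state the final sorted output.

Merge sort trace:

Split: [10, 6, 14, 45, 41, 26, 46, 15] -> [10, 6, 14, 45] and [41, 26, 46, 15]
  Split: [10, 6, 14, 45] -> [10, 6] and [14, 45]
    Split: [10, 6] -> [10] and [6]
    Merge: [10] + [6] -> [6, 10]
    Split: [14, 45] -> [14] and [45]
    Merge: [14] + [45] -> [14, 45]
  Merge: [6, 10] + [14, 45] -> [6, 10, 14, 45]
  Split: [41, 26, 46, 15] -> [41, 26] and [46, 15]
    Split: [41, 26] -> [41] and [26]
    Merge: [41] + [26] -> [26, 41]
    Split: [46, 15] -> [46] and [15]
    Merge: [46] + [15] -> [15, 46]
  Merge: [26, 41] + [15, 46] -> [15, 26, 41, 46]
Merge: [6, 10, 14, 45] + [15, 26, 41, 46] -> [6, 10, 14, 15, 26, 41, 45, 46]

Final sorted array: [6, 10, 14, 15, 26, 41, 45, 46]

The merge sort proceeds by recursively splitting the array and merging sorted halves.
After all merges, the sorted array is [6, 10, 14, 15, 26, 41, 45, 46].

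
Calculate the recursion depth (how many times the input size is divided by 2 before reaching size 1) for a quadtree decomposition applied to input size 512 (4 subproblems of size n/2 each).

For divide and conquer with division factor 2:

Problem sizes at each level:
Level 0: 512
Level 1: 256
Level 2: 128
Level 3: 64
Level 4: 32
Level 5: 16
Level 6: 8
Level 7: 4
Level 8: 2
Level 9: 1

The root is level 0 and the size-1 base case is level 9 (the tree spans levels 0 through 9, i.e. 10 levels counting the root), so the depth is the number of divisions: log_2(512) = 9

The recursion tree depth is log_2(512) = 9. At each level, the problem size is divided by 2, so it takes 9 divisions to reduce to a base case of size 1. The algorithm makes 4 recursive calls at each level.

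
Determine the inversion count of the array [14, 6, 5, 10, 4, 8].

Finding inversions in [14, 6, 5, 10, 4, 8]:

(0, 1): arr[0]=14 > arr[1]=6
(0, 2): arr[0]=14 > arr[2]=5
(0, 3): arr[0]=14 > arr[3]=10
(0, 4): arr[0]=14 > arr[4]=4
(0, 5): arr[0]=14 > arr[5]=8
(1, 2): arr[1]=6 > arr[2]=5
(1, 4): arr[1]=6 > arr[4]=4
(2, 4): arr[2]=5 > arr[4]=4
(3, 4): arr[3]=10 > arr[4]=4
(3, 5): arr[3]=10 > arr[5]=8

Total inversions: 10

The array has 10 inversion(s): (0,1), (0,2), (0,3), (0,4), (0,5), (1,2), (1,4), (2,4), (3,4), (3,5). Each pair (i,j) satisfies i < j and arr[i] > arr[j].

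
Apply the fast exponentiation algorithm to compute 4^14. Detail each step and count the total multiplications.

Computing 4^14 by squaring (build up from 4^1; each line after the first costs one multiplication):

4^1 = 4
4^2 = (4^1)^2 = 4^2 = 16
4^3 = 4 * 4^2 = 4 * 16 = 64
4^6 = (4^3)^2 = 64^2 = 4096
4^7 = 4 * 4^6 = 4 * 4096 = 16384
4^14 = (4^7)^2 = 16384^2 = 268435456

Result: 268435456
Multiplications needed: 5 (5 lines after 4^1)

4^14 = 268435456. Using exponentiation by squaring, this requires 5 multiplications. The key idea: if the exponent is even, square the half-power; if odd, multiply by the base once.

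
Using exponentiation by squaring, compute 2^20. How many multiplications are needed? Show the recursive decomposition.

Computing 2^20 by squaring (build up from 2^1; each line after the first costs one multiplication):

2^1 = 2
2^2 = (2^1)^2 = 2^2 = 4
2^4 = (2^2)^2 = 4^2 = 16
2^5 = 2 * 2^4 = 2 * 16 = 32
2^10 = (2^5)^2 = 32^2 = 1024
2^20 = (2^10)^2 = 1024^2 = 1048576

Result: 1048576
Multiplications needed: 5 (5 lines after 2^1)

2^20 = 1048576. Using exponentiation by squaring, this requires 5 multiplications. The key idea: if the exponent is even, square the half-power; if odd, multiply by the base once.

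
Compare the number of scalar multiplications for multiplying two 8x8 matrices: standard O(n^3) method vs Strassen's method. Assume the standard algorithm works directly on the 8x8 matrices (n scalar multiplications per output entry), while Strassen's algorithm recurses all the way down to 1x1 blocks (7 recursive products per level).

Matrix multiplication for 8x8 matrices:

Standard algorithm: 8^3 = 512 multiplications
Strassen's algorithm: 7^(log2(8)) = 7^3 = 343 multiplications
Savings: 512 - 343 = 169 multiplications

Standard: 512 multiplications (8^3). Strassen: 343 multiplications (7^3). Strassen reduces 8 recursive multiplications to 7 at each level.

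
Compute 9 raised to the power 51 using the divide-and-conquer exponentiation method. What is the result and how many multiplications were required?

Computing 9^51 by squaring (build up from 9^1; each line after the first costs one multiplication):

9^1 = 9
9^2 = (9^1)^2 = 9^2 = 81
9^3 = 9 * 9^2 = 9 * 81 = 729
9^6 = (9^3)^2 = 729^2 = 531441
9^12 = (9^6)^2 = 531441^2 = 282429536481
9^24 = (9^12)^2 = 282429536481^2 = 79766443076872509863361
9^25 = 9 * 9^24 = 9 * 79766443076872509863361 = 717897987691852588770249
9^50 = (9^25)^2 = 717897987691852588770249^2 = 515377520732011331036461129765621272702107522001
9^51 = 9 * 9^50 = 9 * 515377520732011331036461129765621272702107522001 = 4638397686588101979328150167890591454318967698009

Result: 4638397686588101979328150167890591454318967698009
Multiplications needed: 8 (8 lines after 9^1)

9^51 = 4638397686588101979328150167890591454318967698009. Using exponentiation by squaring, this requires 8 multiplications. The key idea: if the exponent is even, square the half-power; if odd, multiply by the base once.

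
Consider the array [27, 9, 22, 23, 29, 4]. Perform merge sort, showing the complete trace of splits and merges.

Merge sort trace:

Split: [27, 9, 22, 23, 29, 4] -> [27, 9, 22] and [23, 29, 4]
  Split: [27, 9, 22] -> [27] and [9, 22]
    Split: [9, 22] -> [9] and [22]
    Merge: [9] + [22] -> [9, 22]
  Merge: [27] + [9, 22] -> [9, 22, 27]
  Split: [23, 29, 4] -> [23] and [29, 4]
    Split: [29, 4] -> [29] and [4]
    Merge: [29] + [4] -> [4, 29]
  Merge: [23] + [4, 29] -> [4, 23, 29]
Merge: [9, 22, 27] + [4, 23, 29] -> [4, 9, 22, 23, 27, 29]

Final sorted array: [4, 9, 22, 23, 27, 29]

The merge sort proceeds by recursively splitting the array and merging sorted halves.
After all merges, the sorted array is [4, 9, 22, 23, 27, 29].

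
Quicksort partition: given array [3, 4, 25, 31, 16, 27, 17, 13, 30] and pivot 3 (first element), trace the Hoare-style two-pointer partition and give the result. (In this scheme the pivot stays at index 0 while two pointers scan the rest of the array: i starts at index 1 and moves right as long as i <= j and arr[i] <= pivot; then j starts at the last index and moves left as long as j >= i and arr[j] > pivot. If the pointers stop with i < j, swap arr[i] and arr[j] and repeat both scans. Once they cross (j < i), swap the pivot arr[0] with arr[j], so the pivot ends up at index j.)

Hoare-style two-pointer partition with pivot = 3:

Initial array: [3, 4, 25, 31, 16, 27, 17, 13, 30]

Pointers start at i = 1, j = 8.
i ends at 1, j ends at 0: the pointers have crossed (j < i), so scanning stops.

j = 0, so swapping arr[0] with arr[j] leaves the pivot at position 0: [3, 4, 25, 31, 16, 27, 17, 13, 30]
Pivot position: 0

After partitioning with pivot 3, the array becomes [3, 4, 25, 31, 16, 27, 17, 13, 30]. The pivot is placed at index 0. All elements to the left of the pivot are <= 3, and all elements to the right are > 3.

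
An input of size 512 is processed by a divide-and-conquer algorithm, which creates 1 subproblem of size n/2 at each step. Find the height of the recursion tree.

For divide and conquer with division factor 2:

Problem sizes at each level:
Level 0: 512
Level 1: 256
Level 2: 128
Level 3: 64
Level 4: 32
Level 5: 16
Level 6: 8
Level 7: 4
Level 8: 2
Level 9: 1

The root is level 0 and the size-1 base case is level 9 (the tree spans levels 0 through 9, i.e. 10 levels counting the root), so the depth is the number of divisions: log_2(512) = 9

The recursion tree depth is log_2(512) = 9. At each level, the problem size is divided by 2, so it takes 9 divisions to reduce to a base case of size 1. The algorithm makes 1 recursive call at each level.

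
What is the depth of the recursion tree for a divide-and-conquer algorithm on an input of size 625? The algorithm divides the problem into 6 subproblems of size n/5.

For divide and conquer with division factor 5:

Problem sizes at each level:
Level 0: 625
Level 1: 125
Level 2: 25
Level 3: 5
Level 4: 1

The root is level 0 and the size-1 base case is level 4 (the tree spans levels 0 through 4, i.e. 5 levels counting the root), so the depth is the number of divisions: log_5(625) = 4

The recursion tree depth is log_5(625) = 4. At each level, the problem size is divided by 5, so it takes 4 divisions to reduce to a base case of size 1. The algorithm makes 6 recursive calls at each level.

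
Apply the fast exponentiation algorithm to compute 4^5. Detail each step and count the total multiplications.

Computing 4^5 by squaring (build up from 4^1; each line after the first costs one multiplication):

4^1 = 4
4^2 = (4^1)^2 = 4^2 = 16
4^4 = (4^2)^2 = 16^2 = 256
4^5 = 4 * 4^4 = 4 * 256 = 1024

Result: 1024
Multiplications needed: 3 (3 lines after 4^1)

4^5 = 1024. Using exponentiation by squaring, this requires 3 multiplications. The key idea: if the exponent is even, square the half-power; if odd, multiply by the base once.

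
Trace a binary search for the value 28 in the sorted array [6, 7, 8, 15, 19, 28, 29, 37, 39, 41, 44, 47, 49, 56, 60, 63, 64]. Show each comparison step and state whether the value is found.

Binary search for 28 in [6, 7, 8, 15, 19, 28, 29, 37, 39, 41, 44, 47, 49, 56, 60, 63, 64]:

lo=0, hi=16, mid=8, arr[mid]=39 -> 39 > 28, search left half
lo=0, hi=7, mid=3, arr[mid]=15 -> 15 < 28, search right half
lo=4, hi=7, mid=5, arr[mid]=28 -> Found target at index 5!

Binary search finds 28 at index 5 after 3 comparisons. The search repeatedly halves the search space by comparing with the middle element.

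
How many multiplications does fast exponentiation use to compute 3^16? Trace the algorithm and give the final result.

Computing 3^16 by squaring (build up from 3^1; each line after the first costs one multiplication):

3^1 = 3
3^2 = (3^1)^2 = 3^2 = 9
3^4 = (3^2)^2 = 9^2 = 81
3^8 = (3^4)^2 = 81^2 = 6561
3^16 = (3^8)^2 = 6561^2 = 43046721

Result: 43046721
Multiplications needed: 4 (4 lines after 3^1)

3^16 = 43046721. Using exponentiation by squaring, this requires 4 multiplications. The key idea: if the exponent is even, square the half-power; if odd, multiply by the base once.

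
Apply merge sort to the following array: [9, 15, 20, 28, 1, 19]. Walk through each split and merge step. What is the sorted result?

Merge sort trace:

Split: [9, 15, 20, 28, 1, 19] -> [9, 15, 20] and [28, 1, 19]
  Split: [9, 15, 20] -> [9] and [15, 20]
    Split: [15, 20] -> [15] and [20]
    Merge: [15] + [20] -> [15, 20]
  Merge: [9] + [15, 20] -> [9, 15, 20]
  Split: [28, 1, 19] -> [28] and [1, 19]
    Split: [1, 19] -> [1] and [19]
    Merge: [1] + [19] -> [1, 19]
  Merge: [28] + [1, 19] -> [1, 19, 28]
Merge: [9, 15, 20] + [1, 19, 28] -> [1, 9, 15, 19, 20, 28]

Final sorted array: [1, 9, 15, 19, 20, 28]

The merge sort proceeds by recursively splitting the array and merging sorted halves.
After all merges, the sorted array is [1, 9, 15, 19, 20, 28].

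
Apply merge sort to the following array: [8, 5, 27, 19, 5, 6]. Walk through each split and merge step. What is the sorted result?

Merge sort trace:

Split: [8, 5, 27, 19, 5, 6] -> [8, 5, 27] and [19, 5, 6]
  Split: [8, 5, 27] -> [8] and [5, 27]
    Split: [5, 27] -> [5] and [27]
    Merge: [5] + [27] -> [5, 27]
  Merge: [8] + [5, 27] -> [5, 8, 27]
  Split: [19, 5, 6] -> [19] and [5, 6]
    Split: [5, 6] -> [5] and [6]
    Merge: [5] + [6] -> [5, 6]
  Merge: [19] + [5, 6] -> [5, 6, 19]
Merge: [5, 8, 27] + [5, 6, 19] -> [5, 5, 6, 8, 19, 27]

Final sorted array: [5, 5, 6, 8, 19, 27]

The merge sort proceeds by recursively splitting the array and merging sorted halves.
After all merges, the sorted array is [5, 5, 6, 8, 19, 27].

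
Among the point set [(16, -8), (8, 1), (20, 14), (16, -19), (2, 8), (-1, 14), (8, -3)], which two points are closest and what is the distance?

Computing all pairwise distances among 7 points:

d((16, -8), (8, 1)) = 12.0416
d((16, -8), (20, 14)) = 22.3607
d((16, -8), (16, -19)) = 11.0
d((16, -8), (2, 8)) = 21.2603
d((16, -8), (-1, 14)) = 27.8029
d((16, -8), (8, -3)) = 9.434
d((8, 1), (20, 14)) = 17.6918
d((8, 1), (16, -19)) = 21.5407
d((8, 1), (2, 8)) = 9.2195
d((8, 1), (-1, 14)) = 15.8114
d((8, 1), (8, -3)) = 4.0 <-- minimum
d((20, 14), (16, -19)) = 33.2415
d((20, 14), (2, 8)) = 18.9737
d((20, 14), (-1, 14)) = 21.0
d((20, 14), (8, -3)) = 20.8087
d((16, -19), (2, 8)) = 30.4138
d((16, -19), (-1, 14)) = 37.1214
d((16, -19), (8, -3)) = 17.8885
d((2, 8), (-1, 14)) = 6.7082
d((2, 8), (8, -3)) = 12.53
d((-1, 14), (8, -3)) = 19.2354

Closest pair: (8, 1) and (8, -3) with distance 4.0

The closest pair is (8, 1) and (8, -3) with Euclidean distance 4.0. For 7 points, brute-force pairwise comparison is shown above. For large n, the divide-and-conquer algorithm (sort by x, recurse on halves, check the dividing strip) achieves O(n log n).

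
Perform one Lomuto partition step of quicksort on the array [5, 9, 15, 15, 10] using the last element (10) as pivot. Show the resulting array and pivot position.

Lomuto partition with pivot = 10:

Initial array: [5, 9, 15, 15, 10]

arr[0]=5 <= 10: swap with position 0, array becomes [5, 9, 15, 15, 10]
arr[1]=9 <= 10: swap with position 1, array becomes [5, 9, 15, 15, 10]
arr[2]=15 > 10: no swap
arr[3]=15 > 10: no swap

Place pivot at position 2: [5, 9, 10, 15, 15]
Pivot position: 2

After partitioning with pivot 10, the array becomes [5, 9, 10, 15, 15]. The pivot is placed at index 2. All elements to the left of the pivot are <= 10, and all elements to the right are > 10.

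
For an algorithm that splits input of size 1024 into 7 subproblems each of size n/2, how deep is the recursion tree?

For divide and conquer with division factor 2:

Problem sizes at each level:
Level 0: 1024
Level 1: 512
Level 2: 256
Level 3: 128
Level 4: 64
Level 5: 32
Level 6: 16
Level 7: 8
Level 8: 4
Level 9: 2
Level 10: 1

The root is level 0 and the size-1 base case is level 10 (the tree spans levels 0 through 10, i.e. 11 levels counting the root), so the depth is the number of divisions: log_2(1024) = 10

The recursion tree depth is log_2(1024) = 10. At each level, the problem size is divided by 2, so it takes 10 divisions to reduce to a base case of size 1. The algorithm makes 7 recursive calls at each level.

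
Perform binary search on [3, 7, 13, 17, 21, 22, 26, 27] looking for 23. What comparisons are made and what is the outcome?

Binary search for 23 in [3, 7, 13, 17, 21, 22, 26, 27]:

lo=0, hi=7, mid=3, arr[mid]=17 -> 17 < 23, search right half
lo=4, hi=7, mid=5, arr[mid]=22 -> 22 < 23, search right half
lo=6, hi=7, mid=6, arr[mid]=26 -> 26 > 23, search left half
lo=6 > hi=5, target 23 not found

Binary search determines that 23 is not in the array after 3 comparisons. The search space was exhausted without finding the target.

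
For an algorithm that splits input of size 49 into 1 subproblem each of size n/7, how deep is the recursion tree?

For divide and conquer with division factor 7:

Problem sizes at each level:
Level 0: 49
Level 1: 7
Level 2: 1

The root is level 0 and the size-1 base case is level 2 (the tree spans levels 0 through 2, i.e. 3 levels counting the root), so the depth is the number of divisions: log_7(49) = 2

The recursion tree depth is log_7(49) = 2. At each level, the problem size is divided by 7, so it takes 2 divisions to reduce to a base case of size 1. The algorithm makes 1 recursive call at each level.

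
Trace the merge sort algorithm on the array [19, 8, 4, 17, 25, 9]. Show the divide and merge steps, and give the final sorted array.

Merge sort trace:

Split: [19, 8, 4, 17, 25, 9] -> [19, 8, 4] and [17, 25, 9]
  Split: [19, 8, 4] -> [19] and [8, 4]
    Split: [8, 4] -> [8] and [4]
    Merge: [8] + [4] -> [4, 8]
  Merge: [19] + [4, 8] -> [4, 8, 19]
  Split: [17, 25, 9] -> [17] and [25, 9]
    Split: [25, 9] -> [25] and [9]
    Merge: [25] + [9] -> [9, 25]
  Merge: [17] + [9, 25] -> [9, 17, 25]
Merge: [4, 8, 19] + [9, 17, 25] -> [4, 8, 9, 17, 19, 25]

Final sorted array: [4, 8, 9, 17, 19, 25]

The merge sort proceeds by recursively splitting the array and merging sorted halves.
After all merges, the sorted array is [4, 8, 9, 17, 19, 25].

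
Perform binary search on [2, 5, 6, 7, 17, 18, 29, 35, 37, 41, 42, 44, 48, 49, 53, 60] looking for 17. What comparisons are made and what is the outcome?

Binary search for 17 in [2, 5, 6, 7, 17, 18, 29, 35, 37, 41, 42, 44, 48, 49, 53, 60]:

lo=0, hi=15, mid=7, arr[mid]=35 -> 35 > 17, search left half
lo=0, hi=6, mid=3, arr[mid]=7 -> 7 < 17, search right half
lo=4, hi=6, mid=5, arr[mid]=18 -> 18 > 17, search left half
lo=4, hi=4, mid=4, arr[mid]=17 -> Found target at index 4!

Binary search finds 17 at index 4 after 4 comparisons. The search repeatedly halves the search space by comparing with the middle element.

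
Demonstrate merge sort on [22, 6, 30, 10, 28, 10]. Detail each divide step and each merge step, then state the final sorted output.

Merge sort trace:

Split: [22, 6, 30, 10, 28, 10] -> [22, 6, 30] and [10, 28, 10]
  Split: [22, 6, 30] -> [22] and [6, 30]
    Split: [6, 30] -> [6] and [30]
    Merge: [6] + [30] -> [6, 30]
  Merge: [22] + [6, 30] -> [6, 22, 30]
  Split: [10, 28, 10] -> [10] and [28, 10]
    Split: [28, 10] -> [28] and [10]
    Merge: [28] + [10] -> [10, 28]
  Merge: [10] + [10, 28] -> [10, 10, 28]
Merge: [6, 22, 30] + [10, 10, 28] -> [6, 10, 10, 22, 28, 30]

Final sorted array: [6, 10, 10, 22, 28, 30]

The merge sort proceeds by recursively splitting the array and merging sorted halves.
After all merges, the sorted array is [6, 10, 10, 22, 28, 30].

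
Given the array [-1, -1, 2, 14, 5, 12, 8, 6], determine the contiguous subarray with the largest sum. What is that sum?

Using Kadane's algorithm on [-1, -1, 2, 14, 5, 12, 8, 6]:

Scanning through the array:
Position 1 (value -1): max_ending_here = -1, max_so_far = -1
Position 2 (value 2): max_ending_here = 2, max_so_far = 2
Position 3 (value 14): max_ending_here = 16, max_so_far = 16
Position 4 (value 5): max_ending_here = 21, max_so_far = 21
Position 5 (value 12): max_ending_here = 33, max_so_far = 33
Position 6 (value 8): max_ending_here = 41, max_so_far = 41
Position 7 (value 6): max_ending_here = 47, max_so_far = 47

Maximum subarray: [2, 14, 5, 12, 8, 6]
Maximum sum: 47

The maximum subarray is [2, 14, 5, 12, 8, 6] with sum 47. This subarray runs from index 2 to index 7.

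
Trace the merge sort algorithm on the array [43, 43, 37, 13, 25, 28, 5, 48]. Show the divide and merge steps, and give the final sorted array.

Merge sort trace:

Split: [43, 43, 37, 13, 25, 28, 5, 48] -> [43, 43, 37, 13] and [25, 28, 5, 48]
  Split: [43, 43, 37, 13] -> [43, 43] and [37, 13]
    Split: [43, 43] -> [43] and [43]
    Merge: [43] + [43] -> [43, 43]
    Split: [37, 13] -> [37] and [13]
    Merge: [37] + [13] -> [13, 37]
  Merge: [43, 43] + [13, 37] -> [13, 37, 43, 43]
  Split: [25, 28, 5, 48] -> [25, 28] and [5, 48]
    Split: [25, 28] -> [25] and [28]
    Merge: [25] + [28] -> [25, 28]
    Split: [5, 48] -> [5] and [48]
    Merge: [5] + [48] -> [5, 48]
  Merge: [25, 28] + [5, 48] -> [5, 25, 28, 48]
Merge: [13, 37, 43, 43] + [5, 25, 28, 48] -> [5, 13, 25, 28, 37, 43, 43, 48]

Final sorted array: [5, 13, 25, 28, 37, 43, 43, 48]

The merge sort proceeds by recursively splitting the array and merging sorted halves.
After all merges, the sorted array is [5, 13, 25, 28, 37, 43, 43, 48].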